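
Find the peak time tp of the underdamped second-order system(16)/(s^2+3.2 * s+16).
Standard form: ωn²/(s²+2ζωn·s+ωn²) → ωn = 4, ζ = 0.4.
ωd = ωn·√(1-ζ²) = 4·√(1-0.4²) = 3.666.
tp = π/ωd = π/3.666 = 0.8569 s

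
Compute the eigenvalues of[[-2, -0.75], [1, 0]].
Eigenvalues solve det(λI - A) = 0.
Characteristic polynomial: λ^2 + 2*λ + 0.75 = 0.
Factor: (λ + 0.5)(λ + 1.5) = 0.
Roots: -0.5, -1.5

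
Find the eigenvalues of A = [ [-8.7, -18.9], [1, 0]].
Eigenvalues solve det(λI - A) = 0.
Characteristic polynomial: λ^2 + 8.7*λ + 18.9 = 0.
Factor: (λ + 4.5)(λ + 4.2) = 0.
Roots: -4.2, -4.5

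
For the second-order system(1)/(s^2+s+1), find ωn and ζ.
Standard form: ωn²/(s²+2ζωn·s+ωn²).
const=1=ωn² → ωn=1, s coeff=1=2ζωn → ζ=0.5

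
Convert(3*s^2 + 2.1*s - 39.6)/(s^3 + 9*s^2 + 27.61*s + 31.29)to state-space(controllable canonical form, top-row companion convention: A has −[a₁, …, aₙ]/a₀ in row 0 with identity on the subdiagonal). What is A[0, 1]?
Reachable canonical form for den = s^3 + 9*s^2 + 27.61*s + 31.29: top row of A = -[a₁,a₂,...,aₙ]/a₀, ones on the subdiagonal, zeros elsewhere.
A = [[-9, -27.61, -31.29], [1, 0, 0], [0, 1, 0]].
A[0,1] = -27.61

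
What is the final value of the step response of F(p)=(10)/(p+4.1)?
FVT: lim_{t→∞} y(t) = lim_{p→0} p*Y(p) where Y(p) = F(p)/p.
= lim_{p→0} F(p) = F(0) = num(0)/den(0) = 10/4.1 = 2.439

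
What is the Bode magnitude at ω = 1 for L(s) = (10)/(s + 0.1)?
Substitute s = j*1: L(j1) = 0.990099 - 9.90099j.
|L(j1)| = sqrt(Re² + Im²) = 9.95.
20*log₁₀(9.95) = 19.96 dB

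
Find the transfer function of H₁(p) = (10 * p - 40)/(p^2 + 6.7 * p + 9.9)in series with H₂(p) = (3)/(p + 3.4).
Series: H = H₁ · H₂ = (n₁·n₂)/(d₁·d₂).
Num: n₁·n₂ = 30*p - 120. Den: d₁·d₂ = p^3 + 10.1*p^2 + 32.68*p + 33.66.
H(p) = (30*p - 120)/(p^3 + 10.1*p^2 + 32.68*p + 33.66)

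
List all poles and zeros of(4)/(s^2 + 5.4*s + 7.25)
Set denominator = 0: s^2 + 5.4*s + 7.25 = (s + 2.5)(s + 2.9) = 0 → Poles: -2.5, -2.9
Numerator is a nonzero constant (4) → Zeros: none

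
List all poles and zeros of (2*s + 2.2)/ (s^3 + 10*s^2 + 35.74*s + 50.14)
Set denominator = 0: s^3 + 10*s^2 + 35.74*s + 50.14 = (s + 4.6)(s^2 + 5.4*s + 10.9) = 0 → Poles: -2.7 + 1.9j, -2.7 - 1.9j, -4.6
Set numerator = 0: 2*s + 2.2 = 0 → Zeros: -1.1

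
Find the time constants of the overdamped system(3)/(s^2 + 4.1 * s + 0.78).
Overdamped: real poles at -3.9, -0.2. τ = -1/pole → τ₁ = 0.2564, τ₂ = 5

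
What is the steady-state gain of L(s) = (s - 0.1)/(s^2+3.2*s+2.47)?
DC gain = L(0) = num(0)/den(0) = -0.1/2.47 = -0.04049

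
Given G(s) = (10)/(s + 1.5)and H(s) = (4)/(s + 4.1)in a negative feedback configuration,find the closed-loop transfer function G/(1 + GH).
Closed-loop T = G/(1+GH).
Numerator: G_num * H_den = 10*s + 41.
Denominator: G_den * H_den + G_num * H_num = (s^2 + 5.6*s + 6.15) + (40) = s^2 + 5.6*s + 46.15.
T(s) = (10*s + 41)/(s^2 + 5.6*s + 46.15)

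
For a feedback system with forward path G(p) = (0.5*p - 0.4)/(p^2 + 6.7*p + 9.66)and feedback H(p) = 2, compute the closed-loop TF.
Closed-loop T = G/(1+GH).
Numerator: G_num * H_den = 0.5*p - 0.4.
Denominator: G_den * H_den + G_num * H_num = (p^2 + 6.7*p + 9.66) + (p - 0.8) = p^2 + 7.7*p + 8.86.
T(p) = (0.5*p - 0.4)/(p^2 + 7.7*p + 8.86)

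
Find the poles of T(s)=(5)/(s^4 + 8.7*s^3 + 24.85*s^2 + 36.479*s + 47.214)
Set denominator = 0: s^4 + 8.7*s^3 + 24.85*s^2 + 36.479*s + 47.214 = (s + 4.3)(s + 3.6)(s^2 + 0.8*s + 3.05) = 0 → Poles: -0.4 + 1.7j, -0.4 - 1.7j, -3.6, -4.3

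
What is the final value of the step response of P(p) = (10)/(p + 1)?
FVT: lim_{t→∞} y(t) = lim_{p→0} p*Y(p) where Y(p) = P(p)/p.
= lim_{p→0} P(p) = P(0) = num(0)/den(0) = 10/1 = 10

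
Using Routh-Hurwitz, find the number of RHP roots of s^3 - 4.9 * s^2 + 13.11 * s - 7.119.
Routh array:
s^3: [1, 13.11]; s^2: [-4.9, -7.119]; s^1: [11.6571]; s^0: [-7.119]
First column: [1, -4.9, 11.6571, -7.119]. Sign changes = RHP roots = 3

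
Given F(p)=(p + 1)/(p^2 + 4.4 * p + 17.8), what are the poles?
Set denominator = 0: p^2 + 4.4*p + 17.8 = 0 → Poles: -2.2 + 3.6j, -2.2 - 3.6j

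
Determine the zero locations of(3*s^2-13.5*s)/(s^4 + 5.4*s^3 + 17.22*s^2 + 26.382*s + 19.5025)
Set numerator = 0: 3*s^2 - 13.5*s = 3*s(s - 4.5) = 0 → Zeros: 0, 4.5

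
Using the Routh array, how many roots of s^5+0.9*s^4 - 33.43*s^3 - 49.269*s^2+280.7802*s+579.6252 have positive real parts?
Routh array:
s^5: [1, -33.43, 280.7802]; s^4: [0.9, -49.269, 579.6252]; s^3: [21.3133, -363.2478]; s^2: [-33.9301, 579.6252]; s^1: [0.846144]; s^0: [579.6252]
First column: [1, 0.9, 21.3133, -33.9301, 0.846144, 579.6252]. Sign changes = RHP roots = 2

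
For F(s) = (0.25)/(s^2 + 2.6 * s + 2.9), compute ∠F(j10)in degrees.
Substitute s = j*10: F(j10) = -0.00240242 - 0.000643283j.
∠F(j10) = atan2(Im, Re) = atan2(-0.000643283, -0.00240242) = -165.01°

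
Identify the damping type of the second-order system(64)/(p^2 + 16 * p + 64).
Standard form: ωn²/(p²+2ζωn·p+ωn²) gives ωn=8, ζ=1.
Critically damped (ζ = 1)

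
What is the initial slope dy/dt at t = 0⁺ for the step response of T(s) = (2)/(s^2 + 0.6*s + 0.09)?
IVT: y'(0⁺) = lim_{s→∞} s²·Y(s) = lim_{s→∞} s·T(s).
deg(num) = 0, deg(den) = 2, relative degree = 2 ≥ 2, so s·T(s) → 0. Initial slope = 0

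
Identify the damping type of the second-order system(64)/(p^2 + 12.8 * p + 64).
Standard form: ωn²/(p²+2ζωn·p+ωn²) gives ωn=8, ζ=0.8.
Underdamped (ζ = 0.8 < 1)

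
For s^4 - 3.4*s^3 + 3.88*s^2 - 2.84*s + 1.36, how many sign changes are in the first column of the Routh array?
Routh array:
s^4: [1, 3.88, 1.36]; s^3: [-3.4, -2.84]; s^2: [3.04471, 1.36]; s^1: [-1.3213]; s^0: [1.36]
First column: [1, -3.4, 3.04471, -1.3213, 1.36]. Sign changes = 4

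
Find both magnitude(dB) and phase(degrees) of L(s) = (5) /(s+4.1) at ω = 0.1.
Substitute s = j*0.1: L(j0.1) = 1.21879 - 0.0297265j.
|L| = 20*log₁₀(sqrt(Re²+Im²)) = 1.72 dB.
∠L = atan2(Im, Re) = -1.40°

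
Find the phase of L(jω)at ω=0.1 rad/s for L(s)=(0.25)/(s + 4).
Substitute s = j*0.1: L(j0.1) = 0.062461 - 0.00156152j.
∠L(j0.1) = atan2(Im, Re) = atan2(-0.00156152, 0.062461) = -1.43°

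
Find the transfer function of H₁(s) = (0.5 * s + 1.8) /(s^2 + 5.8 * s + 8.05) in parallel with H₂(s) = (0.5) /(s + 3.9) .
Parallel: H = H₁ + H₂ = (n₁·d₂ + n₂·d₁)/(d₁·d₂).
n₁·d₂ = 0.5*s^2 + 3.75*s + 7.02. n₂·d₁ = 0.5*s^2 + 2.9*s + 4.025. Sum = s^2 + 6.65*s + 11.045. d₁·d₂ = s^3 + 9.7*s^2 + 30.67*s + 31.395.
H(s) = (s^2 + 6.65*s + 11.045)/(s^3 + 9.7*s^2 + 30.67*s + 31.395)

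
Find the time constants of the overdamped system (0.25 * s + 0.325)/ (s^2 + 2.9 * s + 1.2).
Overdamped: real poles at -2.4, -0.5. τ = -1/pole → τ₁ = 0.4167, τ₂ = 2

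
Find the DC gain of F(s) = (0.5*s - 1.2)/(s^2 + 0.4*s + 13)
DC gain = F(0) = num(0)/den(0) = -1.2/13 = -0.09231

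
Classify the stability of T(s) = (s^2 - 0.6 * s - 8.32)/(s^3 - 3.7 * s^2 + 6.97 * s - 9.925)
Denominator: s^3 - 3.7*s^2 + 6.97*s - 9.925 = (s - 2.5)(s^2 - 1.2*s + 3.97). Poles: 0.6 + 1.9j, 0.6 - 1.9j, 2.5. Unstable (3 pole(s) in RHP)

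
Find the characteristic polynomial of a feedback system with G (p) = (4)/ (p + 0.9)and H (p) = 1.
Characteristic poly = G_den * H_den + G_num * H_num = (p + 0.9) + (4) = p + 4.9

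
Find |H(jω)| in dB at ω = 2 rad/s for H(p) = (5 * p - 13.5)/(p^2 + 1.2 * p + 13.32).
Substitute p = j*2: H(j2) = -1.0993 + 1.35604j.
|H(j2)| = sqrt(Re² + Im²) = 1.746.
20*log₁₀(1.746) = 4.84 dB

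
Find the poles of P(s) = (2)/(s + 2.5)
Set denominator = 0: s + 2.5 = 0 → Poles: -2.5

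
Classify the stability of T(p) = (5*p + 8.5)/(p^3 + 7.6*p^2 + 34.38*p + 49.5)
Denominator: p^3 + 7.6*p^2 + 34.38*p + 49.5 = (p + 2.2)(p^2 + 5.4*p + 22.5). Poles: -2.2, -2.7 + 3.9j, -2.7 - 3.9j. Stable (all poles in LHP)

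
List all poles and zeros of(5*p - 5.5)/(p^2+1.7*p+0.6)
Set denominator = 0: p^2 + 1.7*p + 0.6 = (p + 1.2)(p + 0.5) = 0 → Poles: -0.5, -1.2
Set numerator = 0: 5*p - 5.5 = 0 → Zeros: 1.1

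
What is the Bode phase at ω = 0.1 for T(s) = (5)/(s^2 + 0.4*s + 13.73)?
Substitute s = j*0.1: T(j0.1) = 0.364428 - 0.00106247j.
∠T(j0.1) = atan2(Im, Re) = atan2(-0.00106247, 0.364428) = -0.17°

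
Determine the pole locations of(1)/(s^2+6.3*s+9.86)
Set denominator = 0: s^2 + 6.3*s + 9.86 = (s + 2.9)(s + 3.4) = 0 → Poles: -2.9, -3.4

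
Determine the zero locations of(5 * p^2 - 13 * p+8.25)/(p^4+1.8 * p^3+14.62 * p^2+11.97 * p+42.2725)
Set numerator = 0: 5*p^2 - 13*p + 8.25 = 5*(p - 1.5)(p - 1.1) = 0 → Zeros: 1.1, 1.5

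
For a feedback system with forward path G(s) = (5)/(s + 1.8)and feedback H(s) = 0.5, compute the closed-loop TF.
Closed-loop T = G/(1+GH).
Numerator: G_num * H_den = 5.
Denominator: G_den * H_den + G_num * H_num = (s + 1.8) + (2.5) = s + 4.3.
T(s) = (5)/(s + 4.3)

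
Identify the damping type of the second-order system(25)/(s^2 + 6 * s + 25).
Standard form: ωn²/(s²+2ζωn·s+ωn²) gives ωn=5, ζ=0.6.
Underdamped (ζ = 0.6 < 1)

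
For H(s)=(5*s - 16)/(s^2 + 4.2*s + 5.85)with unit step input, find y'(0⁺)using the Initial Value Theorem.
IVT: y'(0⁺) = lim_{s→∞} s²·Y(s) = lim_{s→∞} s·H(s).
deg(num) = 1, deg(den) = 2, relative degree = 1, so s·H(s) → (leading num)/(leading den) = 5/1 = 5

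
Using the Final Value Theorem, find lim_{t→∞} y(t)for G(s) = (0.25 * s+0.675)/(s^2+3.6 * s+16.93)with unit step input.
FVT: lim_{t→∞} y(t) = lim_{s→0} s*Y(s) where Y(s) = G(s)/s.
= lim_{s→0} G(s) = G(0) = num(0)/den(0) = 0.675/16.93 = 0.03987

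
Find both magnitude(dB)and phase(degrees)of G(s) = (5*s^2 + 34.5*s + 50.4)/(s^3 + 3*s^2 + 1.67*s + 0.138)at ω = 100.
Substitute s = j*100: G(j100) = -0.00194984 - 0.0500164j.
|G| = 20*log₁₀(sqrt(Re²+Im²)) = -26.01 dB.
∠G = atan2(Im, Re) = -92.23°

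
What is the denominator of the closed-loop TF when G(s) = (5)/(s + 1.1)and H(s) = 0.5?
Characteristic poly = G_den * H_den + G_num * H_num = (s + 1.1) + (2.5) = s + 3.6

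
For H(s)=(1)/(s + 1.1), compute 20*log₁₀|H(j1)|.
Substitute s = j*1: H(j1) = 0.497738 - 0.452489j.
|H(j1)| = sqrt(Re² + Im²) = 0.6727.
20*log₁₀(0.6727) = -3.44 dB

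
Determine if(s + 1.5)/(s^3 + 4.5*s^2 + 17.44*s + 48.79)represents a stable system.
Denominator: s^3 + 4.5*s^2 + 17.44*s + 48.79 = (s + 3.5)(s^2 + s + 13.94). Poles: -0.5 + 3.7j, -0.5 - 3.7j, -3.5. All Re(p)<0: Yes (stable)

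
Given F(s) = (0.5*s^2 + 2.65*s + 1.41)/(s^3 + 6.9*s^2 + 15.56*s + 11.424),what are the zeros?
Set numerator = 0: 0.5*s^2 + 2.65*s + 1.41 = 0.5*(s + 0.6)(s + 4.7) = 0 → Zeros: -0.6, -4.7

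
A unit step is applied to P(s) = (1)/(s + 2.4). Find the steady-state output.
FVT: lim_{t→∞} y(t) = lim_{s→0} s*Y(s) where Y(s) = P(s)/s.
= lim_{s→0} P(s) = P(0) = num(0)/den(0) = 1/2.4 = 0.4167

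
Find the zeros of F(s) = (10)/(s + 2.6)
Numerator is a nonzero constant (10) → Zeros: none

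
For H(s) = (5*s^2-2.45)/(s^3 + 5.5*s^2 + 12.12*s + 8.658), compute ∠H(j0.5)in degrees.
Substitute s = j*0.5: H(j0.5) = -0.305293 + 0.248787j.
∠H(j0.5) = atan2(Im, Re) = atan2(0.248787, -0.305293) = 140.82°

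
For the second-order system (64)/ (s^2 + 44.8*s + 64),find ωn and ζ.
Standard form: ωn²/(s²+2ζωn·s+ωn²).
const=64=ωn² → ωn=8, s coeff=44.8=2ζωn → ζ=2.8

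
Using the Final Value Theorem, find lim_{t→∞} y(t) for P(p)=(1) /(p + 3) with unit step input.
FVT: lim_{t→∞} y(t) = lim_{p→0} p*Y(p) where Y(p) = P(p)/p.
= lim_{p→0} P(p) = P(0) = num(0)/den(0) = 1/3 = 0.3333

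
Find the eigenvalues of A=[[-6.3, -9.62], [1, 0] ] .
Eigenvalues solve det(λI - A) = 0.
Characteristic polynomial: λ^2 + 6.3*λ + 9.62 = 0.
Factor: (λ + 3.7)(λ + 2.6) = 0.
Roots: -2.6, -3.7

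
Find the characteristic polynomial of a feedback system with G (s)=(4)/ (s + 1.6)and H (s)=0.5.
Characteristic poly = G_den * H_den + G_num * H_num = (s + 1.6) + (2) = s + 3.6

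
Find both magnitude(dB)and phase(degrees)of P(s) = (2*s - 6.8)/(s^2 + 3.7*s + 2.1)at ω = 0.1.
Substitute s = j*0.1: P(j0.1) = -3.13829 + 0.651276j.
|P| = 20*log₁₀(sqrt(Re²+Im²)) = 10.12 dB.
∠P = atan2(Im, Re) = 168.28°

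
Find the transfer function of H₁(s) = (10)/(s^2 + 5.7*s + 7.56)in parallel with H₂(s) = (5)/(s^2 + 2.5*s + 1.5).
Parallel: H = H₁ + H₂ = (n₁·d₂ + n₂·d₁)/(d₁·d₂).
n₁·d₂ = 10*s^2 + 25*s + 15. n₂·d₁ = 5*s^2 + 28.5*s + 37.8. Sum = 15*s^2 + 53.5*s + 52.8. d₁·d₂ = s^4 + 8.2*s^3 + 23.31*s^2 + 27.45*s + 11.34.
H(s) = (15*s^2 + 53.5*s + 52.8)/(s^4 + 8.2*s^3 + 23.31*s^2 + 27.45*s + 11.34)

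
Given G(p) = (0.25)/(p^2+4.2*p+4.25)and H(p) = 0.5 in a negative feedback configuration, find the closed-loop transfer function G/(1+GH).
Closed-loop T = G/(1+GH).
Numerator: G_num * H_den = 0.25.
Denominator: G_den * H_den + G_num * H_num = (p^2 + 4.2*p + 4.25) + (0.125) = p^2 + 4.2*p + 4.375.
T(p) = (0.25)/(p^2 + 4.2*p + 4.375)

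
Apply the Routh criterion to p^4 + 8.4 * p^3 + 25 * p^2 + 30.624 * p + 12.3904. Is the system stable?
Routh array:
p^4: [1, 25, 12.3904]; p^3: [8.4, 30.624]; p^2: [21.3543, 12.3904]; p^1: [25.7501]; p^0: [12.3904]
First column: [1, 8.4, 21.3543, 25.7501, 12.3904]. Sign changes = 0.
Yes, stable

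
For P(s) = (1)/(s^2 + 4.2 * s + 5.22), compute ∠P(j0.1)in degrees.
Substitute s = j*0.1: P(j0.1) = 0.190699 - 0.0153731j.
∠P(j0.1) = atan2(Im, Re) = atan2(-0.0153731, 0.190699) = -4.61°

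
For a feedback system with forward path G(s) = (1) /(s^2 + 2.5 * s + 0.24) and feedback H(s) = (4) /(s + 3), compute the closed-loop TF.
Closed-loop T = G/(1+GH).
Numerator: G_num * H_den = s + 3.
Denominator: G_den * H_den + G_num * H_num = (s^3 + 5.5*s^2 + 7.74*s + 0.72) + (4) = s^3 + 5.5*s^2 + 7.74*s + 4.72.
T(s) = (s + 3)/(s^3 + 5.5*s^2 + 7.74*s + 4.72)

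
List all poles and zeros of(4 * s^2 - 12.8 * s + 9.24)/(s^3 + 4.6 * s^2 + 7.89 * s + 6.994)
Set denominator = 0: s^3 + 4.6*s^2 + 7.89*s + 6.994 = (s + 2.6)(s^2 + 2*s + 2.69) = 0 → Poles: -1 + 1.3j, -1 - 1.3j, -2.6
Set numerator = 0: 4*s^2 - 12.8*s + 9.24 = 4*(s - 2.1)(s - 1.1) = 0 → Zeros: 1.1, 2.1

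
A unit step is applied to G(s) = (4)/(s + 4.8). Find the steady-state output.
FVT: lim_{t→∞} y(t) = lim_{s→0} s*Y(s) where Y(s) = G(s)/s.
= lim_{s→0} G(s) = G(0) = num(0)/den(0) = 4/4.8 = 0.8333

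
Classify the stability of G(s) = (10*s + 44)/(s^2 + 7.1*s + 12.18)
Denominator: s^2 + 7.1*s + 12.18 = (s + 2.9)(s + 4.2). Poles: -2.9, -4.2. Stable (all poles in LHP)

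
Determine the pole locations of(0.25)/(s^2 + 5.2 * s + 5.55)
Set denominator = 0: s^2 + 5.2*s + 5.55 = (s + 3.7)(s + 1.5) = 0 → Poles: -1.5, -3.7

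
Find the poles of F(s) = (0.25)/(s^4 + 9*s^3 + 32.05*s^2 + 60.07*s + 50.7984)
Set denominator = 0: s^4 + 9*s^3 + 32.05*s^2 + 60.07*s + 50.7984 = (s + 3.8)(s + 2.4)(s^2 + 2.8*s + 5.57) = 0 → Poles: -1.4 + 1.9j, -1.4 - 1.9j, -2.4, -3.8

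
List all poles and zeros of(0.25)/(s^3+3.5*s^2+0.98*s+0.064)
Set denominator = 0: s^3 + 3.5*s^2 + 0.98*s + 0.064 = (s + 0.1)(s + 3.2)(s + 0.2) = 0 → Poles: -0.1, -0.2, -3.2
Numerator is a nonzero constant (0.25) → Zeros: none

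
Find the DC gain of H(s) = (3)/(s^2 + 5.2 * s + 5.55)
DC gain = H(0) = num(0)/den(0) = 3/5.55 = 0.5405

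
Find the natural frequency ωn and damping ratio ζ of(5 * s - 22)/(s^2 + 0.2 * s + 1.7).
Underdamped: complex pole -0.1 + 1.3j. ωn = |pole| = 1.304, ζ = -Re(pole)/ωn = 0.0767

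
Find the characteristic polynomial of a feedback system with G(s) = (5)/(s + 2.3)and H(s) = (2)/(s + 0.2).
Characteristic poly = G_den * H_den + G_num * H_num = (s^2 + 2.5*s + 0.46) + (10) = s^2 + 2.5*s + 10.46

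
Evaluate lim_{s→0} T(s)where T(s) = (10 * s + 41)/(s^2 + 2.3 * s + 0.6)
DC gain = T(0) = num(0)/den(0) = 41/0.6 = 68.33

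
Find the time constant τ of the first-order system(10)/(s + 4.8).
First-order system: τ = -1/pole. Pole = -4.8. τ = -1/(-4.8) = 0.2083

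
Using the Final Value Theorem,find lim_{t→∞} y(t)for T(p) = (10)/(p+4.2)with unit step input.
FVT: lim_{t→∞} y(t) = lim_{p→0} p*Y(p) where Y(p) = T(p)/p.
= lim_{p→0} T(p) = T(0) = num(0)/den(0) = 10/4.2 = 2.381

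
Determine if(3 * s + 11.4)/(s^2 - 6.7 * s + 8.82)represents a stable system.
Denominator: s^2 - 6.7*s + 8.82 = (s - 4.9)(s - 1.8). Poles: 1.8, 4.9. All Re(p)<0: No (unstable)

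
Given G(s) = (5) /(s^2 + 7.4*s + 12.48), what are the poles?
Set denominator = 0: s^2 + 7.4*s + 12.48 = (s + 2.6)(s + 4.8) = 0 → Poles: -2.6, -4.8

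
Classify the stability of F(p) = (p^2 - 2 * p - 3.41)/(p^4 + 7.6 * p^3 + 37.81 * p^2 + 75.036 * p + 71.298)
Denominator: p^4 + 7.6*p^3 + 37.81*p^2 + 75.036*p + 71.298 = (p^2 + 2.8*p + 3.4)(p^2 + 4.8*p + 20.97). Poles: -1.4 + 1.2j, -1.4 - 1.2j, -2.4 + 3.9j, -2.4 - 3.9j. Stable (all poles in LHP)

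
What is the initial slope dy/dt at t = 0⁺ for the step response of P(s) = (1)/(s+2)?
IVT: y'(0⁺) = lim_{s→∞} s²·Y(s) = lim_{s→∞} s·P(s).
deg(num) = 0, deg(den) = 1, relative degree = 1, so s·P(s) → (leading num)/(leading den) = 1/1 = 1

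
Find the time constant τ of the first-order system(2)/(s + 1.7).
First-order system: τ = -1/pole. Pole = -1.7. τ = -1/(-1.7) = 0.5882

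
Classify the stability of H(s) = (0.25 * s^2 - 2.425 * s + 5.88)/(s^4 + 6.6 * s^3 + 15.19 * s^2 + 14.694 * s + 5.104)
Denominator: s^4 + 6.6*s^3 + 15.19*s^2 + 14.694*s + 5.104 = (s + 1)(s + 2.9)(s + 1.1)(s + 1.6). Poles: -1, -1.1, -1.6, -2.9. Stable (all poles in LHP)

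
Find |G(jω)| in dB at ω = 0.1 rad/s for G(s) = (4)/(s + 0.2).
Substitute s = j*0.1: G(j0.1) = 16 - 8j.
|G(j0.1)| = sqrt(Re² + Im²) = 17.89.
20*log₁₀(17.89) = 25.05 dB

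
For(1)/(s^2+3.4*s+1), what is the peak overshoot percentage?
Standard form: ωn²/(s²+2ζωn·s+ωn²) → ωn = 1, ζ = 1.7.
ζ ≥ 1, so the response is non-oscillatory: peak overshoot = 0%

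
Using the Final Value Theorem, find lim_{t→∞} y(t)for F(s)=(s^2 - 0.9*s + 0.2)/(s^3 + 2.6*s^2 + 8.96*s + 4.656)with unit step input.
FVT: lim_{t→∞} y(t) = lim_{s→0} s*Y(s) where Y(s) = F(s)/s.
= lim_{s→0} F(s) = F(0) = num(0)/den(0) = 0.2/4.656 = 0.04296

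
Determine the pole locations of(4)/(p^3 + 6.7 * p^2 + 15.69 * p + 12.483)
Set denominator = 0: p^3 + 6.7*p^2 + 15.69*p + 12.483 = (p + 1.9)(p^2 + 4.8*p + 6.57) = 0 → Poles: -1.9, -2.4 + 0.9j, -2.4 - 0.9j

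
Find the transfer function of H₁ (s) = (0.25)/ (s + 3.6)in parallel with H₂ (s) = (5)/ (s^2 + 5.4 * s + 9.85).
Parallel: H = H₁ + H₂ = (n₁·d₂ + n₂·d₁)/(d₁·d₂).
n₁·d₂ = 0.25*s^2 + 1.35*s + 2.4625. n₂·d₁ = 5*s + 18. Sum = 0.25*s^2 + 6.35*s + 20.4625. d₁·d₂ = s^3 + 9*s^2 + 29.29*s + 35.46.
H(s) = (0.25*s^2 + 6.35*s + 20.4625)/(s^3 + 9*s^2 + 29.29*s + 35.46)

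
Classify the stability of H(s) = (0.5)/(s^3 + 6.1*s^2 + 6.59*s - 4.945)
Denominator: s^3 + 6.1*s^2 + 6.59*s - 4.945 = (s - 0.5)(s + 2.3)(s + 4.3). Poles: -2.3, -4.3, 0.5. Unstable (1 pole(s) in RHP)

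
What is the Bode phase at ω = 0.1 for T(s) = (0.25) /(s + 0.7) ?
Substitute s = j*0.1: T(j0.1) = 0.35 - 0.05j.
∠T(j0.1) = atan2(Im, Re) = atan2(-0.05, 0.35) = -8.13°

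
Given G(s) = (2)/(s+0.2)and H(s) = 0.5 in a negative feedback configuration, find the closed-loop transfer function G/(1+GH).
Closed-loop T = G/(1+GH).
Numerator: G_num * H_den = 2.
Denominator: G_den * H_den + G_num * H_num = (s + 0.2) + (1) = s + 1.2.
T(s) = (2)/(s + 1.2)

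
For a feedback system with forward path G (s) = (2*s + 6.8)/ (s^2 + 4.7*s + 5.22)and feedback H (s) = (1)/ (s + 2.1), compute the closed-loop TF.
Closed-loop T = G/(1+GH).
Numerator: G_num * H_den = 2*s^2 + 11*s + 14.28.
Denominator: G_den * H_den + G_num * H_num = (s^3 + 6.8*s^2 + 15.09*s + 10.962) + (2*s + 6.8) = s^3 + 6.8*s^2 + 17.09*s + 17.762.
T(s) = (2*s^2 + 11*s + 14.28)/(s^3 + 6.8*s^2 + 17.09*s + 17.762)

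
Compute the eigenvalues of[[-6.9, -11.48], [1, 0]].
Eigenvalues solve det(λI - A) = 0.
Characteristic polynomial: λ^2 + 6.9*λ + 11.48 = 0.
Factor: (λ + 4.1)(λ + 2.8) = 0.
Roots: -2.8, -4.1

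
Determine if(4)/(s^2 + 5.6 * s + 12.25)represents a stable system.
Denominator: s^2 + 5.6*s + 12.25. Poles: -2.8 + 2.1j, -2.8 - 2.1j. All Re(p)<0: Yes (stable)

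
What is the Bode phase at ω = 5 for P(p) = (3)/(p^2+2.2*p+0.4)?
Substitute p = j*5: P(j5) = -0.10163 - 0.0454445j.
∠P(j5) = atan2(Im, Re) = atan2(-0.0454445, -0.10163) = -155.91°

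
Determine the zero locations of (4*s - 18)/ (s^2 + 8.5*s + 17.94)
Set numerator = 0: 4*s - 18 = 0 → Zeros: 4.5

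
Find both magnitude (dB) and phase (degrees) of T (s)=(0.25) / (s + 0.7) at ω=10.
Substitute s = j*10: T(j10) = 0.00174147 - 0.0248781j.
|T| = 20*log₁₀(sqrt(Re²+Im²)) = -32.06 dB.
∠T = atan2(Im, Re) = -86.00°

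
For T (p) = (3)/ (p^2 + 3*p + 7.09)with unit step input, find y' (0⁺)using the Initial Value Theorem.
IVT: y'(0⁺) = lim_{p→∞} p²·Y(p) = lim_{p→∞} p·T(p).
deg(num) = 0, deg(den) = 2, relative degree = 2 ≥ 2, so p·T(p) → 0. Initial slope = 0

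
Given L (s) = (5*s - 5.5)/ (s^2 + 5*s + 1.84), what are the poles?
Set denominator = 0: s^2 + 5*s + 1.84 = (s + 4.6)(s + 0.4) = 0 → Poles: -0.4, -4.6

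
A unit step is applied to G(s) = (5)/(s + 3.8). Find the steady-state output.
FVT: lim_{t→∞} y(t) = lim_{s→0} s*Y(s) where Y(s) = G(s)/s.
= lim_{s→0} G(s) = G(0) = num(0)/den(0) = 5/3.8 = 1.316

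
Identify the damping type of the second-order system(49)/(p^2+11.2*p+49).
Standard form: ωn²/(p²+2ζωn·p+ωn²) gives ωn=7, ζ=0.8.
Underdamped (ζ = 0.8 < 1)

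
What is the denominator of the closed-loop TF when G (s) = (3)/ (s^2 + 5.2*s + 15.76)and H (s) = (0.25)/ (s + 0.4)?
Characteristic poly = G_den * H_den + G_num * H_num = (s^3 + 5.6*s^2 + 17.84*s + 6.304) + (0.75) = s^3 + 5.6*s^2 + 17.84*s + 7.054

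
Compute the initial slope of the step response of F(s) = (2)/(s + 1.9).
IVT: y'(0⁺) = lim_{s→∞} s²·Y(s) = lim_{s→∞} s·F(s).
deg(num) = 0, deg(den) = 1, relative degree = 1, so s·F(s) → (leading num)/(leading den) = 2/1 = 2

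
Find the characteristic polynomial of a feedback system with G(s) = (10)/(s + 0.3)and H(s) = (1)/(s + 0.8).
Characteristic poly = G_den * H_den + G_num * H_num = (s^2 + 1.1*s + 0.24) + (10) = s^2 + 1.1*s + 10.24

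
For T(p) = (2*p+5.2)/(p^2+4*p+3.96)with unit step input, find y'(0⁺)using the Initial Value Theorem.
IVT: y'(0⁺) = lim_{p→∞} p²·Y(p) = lim_{p→∞} p·T(p).
deg(num) = 1, deg(den) = 2, relative degree = 1, so p·T(p) → (leading num)/(leading den) = 2/1 = 2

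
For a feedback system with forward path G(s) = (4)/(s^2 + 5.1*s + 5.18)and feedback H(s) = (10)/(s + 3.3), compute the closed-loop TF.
Closed-loop T = G/(1+GH).
Numerator: G_num * H_den = 4*s + 13.2.
Denominator: G_den * H_den + G_num * H_num = (s^3 + 8.4*s^2 + 22.01*s + 17.094) + (40) = s^3 + 8.4*s^2 + 22.01*s + 57.094.
T(s) = (4*s + 13.2)/(s^3 + 8.4*s^2 + 22.01*s + 57.094)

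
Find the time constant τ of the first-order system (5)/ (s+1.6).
First-order system: τ = -1/pole. Pole = -1.6. τ = -1/(-1.6) = 0.625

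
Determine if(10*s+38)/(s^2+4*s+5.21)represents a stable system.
Denominator: s^2 + 4*s + 5.21. Poles: -2 + 1.1j, -2 - 1.1j. All Re(p)<0: Yes (stable)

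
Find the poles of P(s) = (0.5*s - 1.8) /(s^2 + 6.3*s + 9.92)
Set denominator = 0: s^2 + 6.3*s + 9.92 = (s + 3.1)(s + 3.2) = 0 → Poles: -3.1, -3.2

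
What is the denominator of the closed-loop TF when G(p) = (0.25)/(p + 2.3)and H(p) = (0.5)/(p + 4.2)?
Characteristic poly = G_den * H_den + G_num * H_num = (p^2 + 6.5*p + 9.66) + (0.125) = p^2 + 6.5*p + 9.785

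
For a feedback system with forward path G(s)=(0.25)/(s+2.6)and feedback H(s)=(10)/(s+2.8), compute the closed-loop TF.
Closed-loop T = G/(1+GH).
Numerator: G_num * H_den = 0.25*s + 0.7.
Denominator: G_den * H_den + G_num * H_num = (s^2 + 5.4*s + 7.28) + (2.5) = s^2 + 5.4*s + 9.78.
T(s) = (0.25*s + 0.7)/(s^2 + 5.4*s + 9.78)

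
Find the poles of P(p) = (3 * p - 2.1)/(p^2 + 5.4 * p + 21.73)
Set denominator = 0: p^2 + 5.4*p + 21.73 = 0 → Poles: -2.7 + 3.8j, -2.7 - 3.8j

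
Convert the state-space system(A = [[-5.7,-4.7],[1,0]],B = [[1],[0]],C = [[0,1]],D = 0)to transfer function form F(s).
F(s) = C(sI - A)⁻¹B + D.
Characteristic polynomial det(sI - A) = s^2 + 5.7*s + 4.7.
Numerator from C·adj(sI-A)·B + D·det(sI-A) = 1.
F(s) = (1)/(s^2 + 5.7*s + 4.7)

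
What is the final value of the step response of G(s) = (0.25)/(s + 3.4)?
FVT: lim_{t→∞} y(t) = lim_{s→0} s*Y(s) where Y(s) = G(s)/s.
= lim_{s→0} G(s) = G(0) = num(0)/den(0) = 0.25/3.4 = 0.07353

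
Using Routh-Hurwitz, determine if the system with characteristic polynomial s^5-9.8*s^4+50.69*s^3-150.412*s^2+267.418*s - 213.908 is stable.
Routh array:
s^5: [1, 50.69, 267.418]; s^4: [-9.8, -150.412, -213.908]; s^3: [35.3418, 245.591]; s^2: [-82.3117, -213.908]; s^1: [153.746]; s^0: [-213.908]
First column: [1, -9.8, 35.3418, -82.3117, 153.746, -213.908]. Sign changes = 5.
No, unstable (5 RHP root(s))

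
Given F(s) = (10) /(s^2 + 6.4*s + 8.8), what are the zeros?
Numerator is a nonzero constant (10) → Zeros: none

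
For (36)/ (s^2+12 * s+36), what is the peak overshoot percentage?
Standard form: ωn²/(s²+2ζωn·s+ωn²) → ωn = 6, ζ = 1.
ζ ≥ 1, so the response is non-oscillatory: peak overshoot = 0%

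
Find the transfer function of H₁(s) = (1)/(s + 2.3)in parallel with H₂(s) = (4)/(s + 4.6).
Parallel: H = H₁ + H₂ = (n₁·d₂ + n₂·d₁)/(d₁·d₂).
n₁·d₂ = s + 4.6. n₂·d₁ = 4*s + 9.2. Sum = 5*s + 13.8. d₁·d₂ = s^2 + 6.9*s + 10.58.
H(s) = (5*s + 13.8)/(s^2 + 6.9*s + 10.58)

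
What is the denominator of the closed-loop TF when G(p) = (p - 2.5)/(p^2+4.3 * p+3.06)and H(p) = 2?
Characteristic poly = G_den * H_den + G_num * H_num = (p^2 + 4.3*p + 3.06) + (2*p - 5) = p^2 + 6.3*p - 1.94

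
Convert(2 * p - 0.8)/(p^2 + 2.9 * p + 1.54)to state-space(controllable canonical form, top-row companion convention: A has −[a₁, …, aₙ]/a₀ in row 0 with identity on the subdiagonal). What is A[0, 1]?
Reachable canonical form for den = p^2 + 2.9*p + 1.54: top row of A = -[a₁,a₂,...,aₙ]/a₀, ones on the subdiagonal, zeros elsewhere.
A = [[-2.9, -1.54], [1, 0]].
A[0,1] = -1.54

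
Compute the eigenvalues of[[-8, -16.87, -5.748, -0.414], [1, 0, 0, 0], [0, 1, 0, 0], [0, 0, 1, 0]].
Eigenvalues solve det(λI - A) = 0.
Characteristic polynomial: λ^4 + 8*λ^3 + 16.87*λ^2 + 5.748*λ + 0.414 = 0.
Factor: (λ + 0.3)(λ + 3)(λ + 0.1)(λ + 4.6) = 0.
Roots: -0.1, -0.3, -3, -4.6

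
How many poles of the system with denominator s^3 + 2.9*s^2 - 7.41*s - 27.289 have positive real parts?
s^3 + 2.9*s^2 - 7.41*s - 27.289 = (s - 2.9)(s^2 + 5.8*s + 9.41). Poles: -2.9 + 1j, -2.9 - 1j, 2.9. RHP poles (Re>0): 1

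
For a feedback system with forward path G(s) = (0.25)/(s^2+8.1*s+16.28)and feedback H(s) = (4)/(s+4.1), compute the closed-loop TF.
Closed-loop T = G/(1+GH).
Numerator: G_num * H_den = 0.25*s + 1.025.
Denominator: G_den * H_den + G_num * H_num = (s^3 + 12.2*s^2 + 49.49*s + 66.748) + (1) = s^3 + 12.2*s^2 + 49.49*s + 67.748.
T(s) = (0.25*s + 1.025)/(s^3 + 12.2*s^2 + 49.49*s + 67.748)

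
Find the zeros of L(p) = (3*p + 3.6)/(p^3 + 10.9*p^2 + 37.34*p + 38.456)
Set numerator = 0: 3*p + 3.6 = 0 → Zeros: -1.2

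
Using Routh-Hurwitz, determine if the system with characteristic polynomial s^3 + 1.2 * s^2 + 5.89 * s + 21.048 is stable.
Routh array:
s^3: [1, 5.89]; s^2: [1.2, 21.048]; s^1: [-11.65]; s^0: [21.048]
First column: [1, 1.2, -11.65, 21.048]. Sign changes = 2.
No, unstable (2 RHP root(s))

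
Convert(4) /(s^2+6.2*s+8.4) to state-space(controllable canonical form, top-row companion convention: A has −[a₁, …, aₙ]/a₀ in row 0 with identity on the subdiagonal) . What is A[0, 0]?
Reachable canonical form for den = s^2 + 6.2*s + 8.4: top row of A = -[a₁,a₂,...,aₙ]/a₀, ones on the subdiagonal, zeros elsewhere.
A = [[-6.2, -8.4], [1, 0]].
A[0,0] = -6.2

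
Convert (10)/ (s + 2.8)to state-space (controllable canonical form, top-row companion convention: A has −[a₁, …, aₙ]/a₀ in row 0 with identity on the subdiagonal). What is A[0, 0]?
Reachable canonical form for den = s + 2.8: top row of A = -[a₁,a₂,...,aₙ]/a₀, ones on the subdiagonal, zeros elsewhere.
A = [[-2.8]].
A[0,0] = -2.8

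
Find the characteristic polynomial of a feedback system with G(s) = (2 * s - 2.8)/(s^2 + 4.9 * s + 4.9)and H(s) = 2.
Characteristic poly = G_den * H_den + G_num * H_num = (s^2 + 4.9*s + 4.9) + (4*s - 5.6) = s^2 + 8.9*s - 0.7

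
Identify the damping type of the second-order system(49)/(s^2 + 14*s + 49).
Standard form: ωn²/(s²+2ζωn·s+ωn²) gives ωn=7, ζ=1.
Critically damped (ζ = 1)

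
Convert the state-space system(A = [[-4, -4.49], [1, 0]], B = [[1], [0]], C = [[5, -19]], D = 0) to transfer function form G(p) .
G(p) = C(pI - A)⁻¹B + D.
Characteristic polynomial det(pI - A) = p^2 + 4*p + 4.49.
Numerator from C·adj(pI-A)·B + D·det(pI-A) = 5*p - 19.
G(p) = (5*p - 19)/(p^2 + 4*p + 4.49)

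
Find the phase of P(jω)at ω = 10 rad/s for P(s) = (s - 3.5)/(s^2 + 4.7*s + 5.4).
Substitute s = j*10: P(j10) = 0.071795 - 0.0700384j.
∠P(j10) = atan2(Im, Re) = atan2(-0.0700384, 0.071795) = -44.29°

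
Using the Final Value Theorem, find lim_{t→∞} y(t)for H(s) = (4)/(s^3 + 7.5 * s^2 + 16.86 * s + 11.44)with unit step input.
FVT: lim_{t→∞} y(t) = lim_{s→0} s*Y(s) where Y(s) = H(s)/s.
= lim_{s→0} H(s) = H(0) = num(0)/den(0) = 4/11.44 = 0.3497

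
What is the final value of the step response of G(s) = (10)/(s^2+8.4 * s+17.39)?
FVT: lim_{t→∞} y(t) = lim_{s→0} s*Y(s) where Y(s) = G(s)/s.
= lim_{s→0} G(s) = G(0) = num(0)/den(0) = 10/17.39 = 0.575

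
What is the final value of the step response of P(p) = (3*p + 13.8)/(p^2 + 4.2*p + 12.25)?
FVT: lim_{t→∞} y(t) = lim_{p→0} p*Y(p) where Y(p) = P(p)/p.
= lim_{p→0} P(p) = P(0) = num(0)/den(0) = 13.8/12.25 = 1.127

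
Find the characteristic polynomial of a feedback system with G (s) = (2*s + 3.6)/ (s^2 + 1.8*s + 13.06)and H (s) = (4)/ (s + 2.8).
Characteristic poly = G_den * H_den + G_num * H_num = (s^3 + 4.6*s^2 + 18.1*s + 36.568) + (8*s + 14.4) = s^3 + 4.6*s^2 + 26.1*s + 50.968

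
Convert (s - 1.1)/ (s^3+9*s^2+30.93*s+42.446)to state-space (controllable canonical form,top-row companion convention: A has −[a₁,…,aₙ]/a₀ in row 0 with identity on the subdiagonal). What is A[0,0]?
Reachable canonical form for den = s^3 + 9*s^2 + 30.93*s + 42.446: top row of A = -[a₁,a₂,...,aₙ]/a₀, ones on the subdiagonal, zeros elsewhere.
A = [[-9, -30.93, -42.446], [1, 0, 0], [0, 1, 0]].
A[0,0] = -9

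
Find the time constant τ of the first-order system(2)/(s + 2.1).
First-order system: τ = -1/pole. Pole = -2.1. τ = -1/(-2.1) = 0.4762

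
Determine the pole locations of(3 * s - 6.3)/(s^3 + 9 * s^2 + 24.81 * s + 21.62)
Set denominator = 0: s^3 + 9*s^2 + 24.81*s + 21.62 = (s + 2.3)(s + 2)(s + 4.7) = 0 → Poles: -2, -2.3, -4.7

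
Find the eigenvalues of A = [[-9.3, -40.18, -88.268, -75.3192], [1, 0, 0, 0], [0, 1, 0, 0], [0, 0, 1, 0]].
Eigenvalues solve det(λI - A) = 0.
Characteristic polynomial: λ^4 + 9.3*λ^3 + 40.18*λ^2 + 88.268*λ + 75.3192 = 0.
Factor: (λ + 2.2)(λ + 2.7)(λ^2 + 4.4*λ + 12.68) = 0.
Roots: -2.2, -2.2 + 2.8j, -2.2 - 2.8j, -2.7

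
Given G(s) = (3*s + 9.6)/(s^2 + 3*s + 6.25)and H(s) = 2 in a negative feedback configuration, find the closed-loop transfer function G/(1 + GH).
Closed-loop T = G/(1+GH).
Numerator: G_num * H_den = 3*s + 9.6.
Denominator: G_den * H_den + G_num * H_num = (s^2 + 3*s + 6.25) + (6*s + 19.2) = s^2 + 9*s + 25.45.
T(s) = (3*s + 9.6)/(s^2 + 9*s + 25.45)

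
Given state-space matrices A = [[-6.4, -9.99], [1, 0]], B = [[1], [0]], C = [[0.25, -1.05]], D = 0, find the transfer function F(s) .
F(s) = C(sI - A)⁻¹B + D.
Characteristic polynomial det(sI - A) = s^2 + 6.4*s + 9.99.
Numerator from C·adj(sI-A)·B + D·det(sI-A) = 0.25*s - 1.05.
F(s) = (0.25*s - 1.05)/(s^2 + 6.4*s + 9.99)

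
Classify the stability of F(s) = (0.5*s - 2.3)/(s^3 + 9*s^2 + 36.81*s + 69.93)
Denominator: s^3 + 9*s^2 + 36.81*s + 69.93 = (s + 4.2)(s^2 + 4.8*s + 16.65). Poles: -2.4 + 3.3j, -2.4 - 3.3j, -4.2. Stable (all poles in LHP)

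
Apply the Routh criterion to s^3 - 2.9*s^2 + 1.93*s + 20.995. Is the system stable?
Routh array:
s^3: [1, 1.93]; s^2: [-2.9, 20.995]; s^1: [9.16966]; s^0: [20.995]
First column: [1, -2.9, 9.16966, 20.995]. Sign changes = 2.
No, unstable (2 RHP root(s))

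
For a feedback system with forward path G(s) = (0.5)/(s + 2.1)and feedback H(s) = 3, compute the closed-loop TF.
Closed-loop T = G/(1+GH).
Numerator: G_num * H_den = 0.5.
Denominator: G_den * H_den + G_num * H_num = (s + 2.1) + (1.5) = s + 3.6.
T(s) = (0.5)/(s + 3.6)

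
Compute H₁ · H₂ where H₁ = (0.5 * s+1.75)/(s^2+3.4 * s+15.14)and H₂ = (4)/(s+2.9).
Series: H = H₁ · H₂ = (n₁·n₂)/(d₁·d₂).
Num: n₁·n₂ = 2*s + 7. Den: d₁·d₂ = s^3 + 6.3*s^2 + 25*s + 43.906.
H(s) = (2*s + 7)/(s^3 + 6.3*s^2 + 25*s + 43.906)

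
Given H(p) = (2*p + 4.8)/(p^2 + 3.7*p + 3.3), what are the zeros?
Set numerator = 0: 2*p + 4.8 = 0 → Zeros: -2.4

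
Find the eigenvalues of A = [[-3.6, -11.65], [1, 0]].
Eigenvalues solve det(λI - A) = 0.
Characteristic polynomial: λ^2 + 3.6*λ + 11.65 = 0.
Roots: -1.8 + 2.9j, -1.8 - 2.9j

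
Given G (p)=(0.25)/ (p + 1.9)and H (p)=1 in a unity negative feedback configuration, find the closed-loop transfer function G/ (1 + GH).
Closed-loop T = G/(1+GH).
Numerator: G_num * H_den = 0.25.
Denominator: G_den * H_den + G_num * H_num = (p + 1.9) + (0.25) = p + 2.15.
T(p) = (0.25)/(p + 2.15)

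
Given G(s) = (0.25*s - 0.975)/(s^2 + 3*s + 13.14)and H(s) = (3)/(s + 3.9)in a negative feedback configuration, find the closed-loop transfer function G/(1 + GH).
Closed-loop T = G/(1+GH).
Numerator: G_num * H_den = 0.25*s^2 - 3.8025.
Denominator: G_den * H_den + G_num * H_num = (s^3 + 6.9*s^2 + 24.84*s + 51.246) + (0.75*s - 2.925) = s^3 + 6.9*s^2 + 25.59*s + 48.321.
T(s) = (0.25*s^2 - 3.8025)/(s^3 + 6.9*s^2 + 25.59*s + 48.321)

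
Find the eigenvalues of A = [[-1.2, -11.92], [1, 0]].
Eigenvalues solve det(λI - A) = 0.
Characteristic polynomial: λ^2 + 1.2*λ + 11.92 = 0.
Roots: -0.6 + 3.4j, -0.6 - 3.4j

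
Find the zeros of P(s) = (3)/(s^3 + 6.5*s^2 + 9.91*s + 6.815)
Numerator is a nonzero constant (3) → Zeros: none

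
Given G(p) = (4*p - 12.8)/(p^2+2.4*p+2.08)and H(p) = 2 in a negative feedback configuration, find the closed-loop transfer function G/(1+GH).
Closed-loop T = G/(1+GH).
Numerator: G_num * H_den = 4*p - 12.8.
Denominator: G_den * H_den + G_num * H_num = (p^2 + 2.4*p + 2.08) + (8*p - 25.6) = p^2 + 10.4*p - 23.52.
T(p) = (4*p - 12.8)/(p^2 + 10.4*p - 23.52)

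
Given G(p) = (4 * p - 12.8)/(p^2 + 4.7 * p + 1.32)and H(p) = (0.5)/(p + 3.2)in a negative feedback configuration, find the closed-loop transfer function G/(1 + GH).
Closed-loop T = G/(1+GH).
Numerator: G_num * H_den = 4*p^2 - 40.96.
Denominator: G_den * H_den + G_num * H_num = (p^3 + 7.9*p^2 + 16.36*p + 4.224) + (2*p - 6.4) = p^3 + 7.9*p^2 + 18.36*p - 2.176.
T(p) = (4*p^2 - 40.96)/(p^3 + 7.9*p^2 + 18.36*p - 2.176)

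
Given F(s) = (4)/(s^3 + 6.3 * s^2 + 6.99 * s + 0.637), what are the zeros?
Numerator is a nonzero constant (4) → Zeros: none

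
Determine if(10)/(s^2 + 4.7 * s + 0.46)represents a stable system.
Denominator: s^2 + 4.7*s + 0.46 = (s + 4.6)(s + 0.1). Poles: -0.1, -4.6. All Re(p)<0: Yes (stable)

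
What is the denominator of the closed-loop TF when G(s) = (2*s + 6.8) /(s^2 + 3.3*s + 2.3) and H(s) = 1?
Characteristic poly = G_den * H_den + G_num * H_num = (s^2 + 3.3*s + 2.3) + (2*s + 6.8) = s^2 + 5.3*s + 9.1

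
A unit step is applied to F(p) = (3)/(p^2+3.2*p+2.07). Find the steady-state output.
FVT: lim_{t→∞} y(t) = lim_{p→0} p*Y(p) where Y(p) = F(p)/p.
= lim_{p→0} F(p) = F(0) = num(0)/den(0) = 3/2.07 = 1.449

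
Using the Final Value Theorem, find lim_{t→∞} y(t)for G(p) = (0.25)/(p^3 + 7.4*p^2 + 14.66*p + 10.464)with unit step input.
FVT: lim_{t→∞} y(t) = lim_{p→0} p*Y(p) where Y(p) = G(p)/p.
= lim_{p→0} G(p) = G(0) = num(0)/den(0) = 0.25/10.464 = 0.02389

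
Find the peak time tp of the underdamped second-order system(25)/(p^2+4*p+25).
Standard form: ωn²/(p²+2ζωn·p+ωn²) → ωn = 5, ζ = 0.4.
ωd = ωn·√(1-ζ²) = 5·√(1-0.4²) = 4.583.
tp = π/ωd = π/4.583 = 0.6856 s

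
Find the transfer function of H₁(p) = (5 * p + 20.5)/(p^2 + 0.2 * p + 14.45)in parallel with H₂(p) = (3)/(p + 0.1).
Parallel: H = H₁ + H₂ = (n₁·d₂ + n₂·d₁)/(d₁·d₂).
n₁·d₂ = 5*p^2 + 21*p + 2.05. n₂·d₁ = 3*p^2 + 0.6*p + 43.35. Sum = 8*p^2 + 21.6*p + 45.4. d₁·d₂ = p^3 + 0.3*p^2 + 14.47*p + 1.445.
H(p) = (8*p^2 + 21.6*p + 45.4)/(p^3 + 0.3*p^2 + 14.47*p + 1.445)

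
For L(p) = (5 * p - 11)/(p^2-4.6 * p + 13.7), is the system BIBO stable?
Denominator: p^2 - 4.6*p + 13.7. Poles: 2.3 + 2.9j, 2.3 - 2.9j. All Re(p)<0: No (unstable)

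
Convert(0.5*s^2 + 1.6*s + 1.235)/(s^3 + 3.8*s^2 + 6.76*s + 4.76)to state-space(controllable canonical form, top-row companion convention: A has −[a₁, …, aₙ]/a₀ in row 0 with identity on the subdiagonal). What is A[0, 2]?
Reachable canonical form for den = s^3 + 3.8*s^2 + 6.76*s + 4.76: top row of A = -[a₁,a₂,...,aₙ]/a₀, ones on the subdiagonal, zeros elsewhere.
A = [[-3.8, -6.76, -4.76], [1, 0, 0], [0, 1, 0]].
A[0,2] = -4.76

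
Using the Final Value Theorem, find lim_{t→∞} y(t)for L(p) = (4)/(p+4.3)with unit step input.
FVT: lim_{t→∞} y(t) = lim_{p→0} p*Y(p) where Y(p) = L(p)/p.
= lim_{p→0} L(p) = L(0) = num(0)/den(0) = 4/4.3 = 0.9302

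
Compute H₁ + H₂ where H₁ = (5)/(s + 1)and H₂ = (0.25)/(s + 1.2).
Parallel: H = H₁ + H₂ = (n₁·d₂ + n₂·d₁)/(d₁·d₂).
n₁·d₂ = 5*s + 6. n₂·d₁ = 0.25*s + 0.25. Sum = 5.25*s + 6.25. d₁·d₂ = s^2 + 2.2*s + 1.2.
H(s) = (5.25*s + 6.25)/(s^2 + 2.2*s + 1.2)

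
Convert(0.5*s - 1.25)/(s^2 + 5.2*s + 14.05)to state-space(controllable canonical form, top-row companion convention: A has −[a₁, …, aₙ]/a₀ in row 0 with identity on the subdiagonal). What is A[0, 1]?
Reachable canonical form for den = s^2 + 5.2*s + 14.05: top row of A = -[a₁,a₂,...,aₙ]/a₀, ones on the subdiagonal, zeros elsewhere.
A = [[-5.2, -14.05], [1, 0]].
A[0,1] = -14.05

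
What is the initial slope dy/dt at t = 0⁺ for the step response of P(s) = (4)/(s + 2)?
IVT: y'(0⁺) = lim_{s→∞} s²·Y(s) = lim_{s→∞} s·P(s).
deg(num) = 0, deg(den) = 1, relative degree = 1, so s·P(s) → (leading num)/(leading den) = 4/1 = 4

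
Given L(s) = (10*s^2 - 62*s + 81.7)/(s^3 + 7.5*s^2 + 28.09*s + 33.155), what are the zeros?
Set numerator = 0: 10*s^2 - 62*s + 81.7 = 10*(s - 4.3)(s - 1.9) = 0 → Zeros: 1.9, 4.3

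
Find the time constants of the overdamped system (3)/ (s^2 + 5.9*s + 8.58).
Overdamped: real poles at -2.6, -3.3. τ = -1/pole → τ₁ = 0.3846, τ₂ = 0.303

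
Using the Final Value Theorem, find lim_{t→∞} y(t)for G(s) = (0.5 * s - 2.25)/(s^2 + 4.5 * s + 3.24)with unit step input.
FVT: lim_{t→∞} y(t) = lim_{s→0} s*Y(s) where Y(s) = G(s)/s.
= lim_{s→0} G(s) = G(0) = num(0)/den(0) = -2.25/3.24 = -0.6944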